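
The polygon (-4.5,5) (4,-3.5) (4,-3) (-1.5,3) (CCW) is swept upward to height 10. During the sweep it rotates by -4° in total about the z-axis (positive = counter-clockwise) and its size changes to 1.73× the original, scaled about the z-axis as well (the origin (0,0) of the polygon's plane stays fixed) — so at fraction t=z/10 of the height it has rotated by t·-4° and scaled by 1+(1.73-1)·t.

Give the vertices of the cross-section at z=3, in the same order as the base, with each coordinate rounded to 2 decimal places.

Cross-section at z=3: (-5.36,6.21) (4.79,-4.37) (4.80,-3.76) (-1.75,3.69)

t = z/height = 3/10 = 0.3
s = 1 + (scale-1)·z/height = 1 + (1.73-1)·3/10 = 1.219000
θ = twist·z/height = -4°·3/10 = -1.2000° = -0.020944 rad
cos θ = 0.999781, sin θ = -0.020942 (intermediates below are computed at full precision and shown rounded to 5 d.p.)
v1: (-4.5,5) → rotate → (-4.39430,5.09314) → ×s → (-5.35665,6.20854) → (-5.36,6.21)
v2: (4,-3.5) → rotate → (3.92582,-3.58300) → ×s → (4.78558,-4.36768) → (4.79,-4.37)
v3: (4,-3) → rotate → (3.93630,-3.08311) → ×s → (4.79834,-3.75831) → (4.80,-3.76)
v4: (-1.5,3) → rotate → (-1.43684,3.03076) → ×s → (-1.75151,3.69449) → (-1.75,3.69)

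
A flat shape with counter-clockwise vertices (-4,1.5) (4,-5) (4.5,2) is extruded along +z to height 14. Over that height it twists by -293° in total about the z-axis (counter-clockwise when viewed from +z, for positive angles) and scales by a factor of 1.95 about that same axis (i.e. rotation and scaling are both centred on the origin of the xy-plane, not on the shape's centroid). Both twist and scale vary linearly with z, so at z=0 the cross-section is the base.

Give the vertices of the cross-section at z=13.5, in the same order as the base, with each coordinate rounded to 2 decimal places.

Cross-section at z=13.5: (-4.47,-6.86) (11.02,5.40) (-1.87,9.25)

t = z/height = 13.5/14 = 0.964286
s = 1 + (scale-1)·z/height = 1 + (1.95-1)·13.5/14 = 1.916071
θ = twist·z/height = -293°·13.5/14 = -282.5357° = -4.931178 rad
cos θ = 0.217048, sin θ = 0.976161 (intermediates below are computed at full precision and shown rounded to 5 d.p.)
v1: (-4,1.5) → rotate → (-2.33243,-3.57907) → ×s → (-4.46911,-6.85776) → (-4.47,-6.86)
v2: (4,-5) → rotate → (5.74900,2.81940) → ×s → (11.01549,5.40218) → (11.02,5.40)
v3: (4.5,2) → rotate → (-0.97561,4.82682) → ×s → (-1.86933,9.24853) → (-1.87,9.25)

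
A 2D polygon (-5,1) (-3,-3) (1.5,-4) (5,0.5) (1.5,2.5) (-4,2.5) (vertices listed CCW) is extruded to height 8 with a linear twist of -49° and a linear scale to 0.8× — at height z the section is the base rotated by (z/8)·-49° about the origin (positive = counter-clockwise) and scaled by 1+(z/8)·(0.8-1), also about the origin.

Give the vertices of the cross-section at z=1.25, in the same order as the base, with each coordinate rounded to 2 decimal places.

t = z/height = 1.25/8 = 0.15625
s = 1 + (scale-1)·z/height = 1 + (0.8-1)·1.25/8 = 0.968750
θ = twist·z/height = -49°·1.25/8 = -7.6563° = -0.133627 rad
cos θ = 0.991085, sin θ = -0.133229 (intermediates below are computed at full precision and shown rounded to 5 d.p.)
v1: (-5,1) → rotate → (-4.82220,1.65723) → ×s → (-4.67150,1.60544) → (-4.67,1.61)
v2: (-3,-3) → rotate → (-3.37294,-2.57357) → ×s → (-3.26754,-2.49314) → (-3.27,-2.49)
v3: (1.5,-4) → rotate → (0.95371,-4.16419) → ×s → (0.92391,-4.03405) → (0.92,-4.03)
v4: (5,0.5) → rotate → (5.02204,-0.17060) → ×s → (4.86510,-0.16527) → (4.87,-0.17)
v5: (1.5,2.5) → rotate → (1.81970,2.27787) → ×s → (1.76284,2.20669) → (1.76,2.21)
v6: (-4,2.5) → rotate → (-3.63127,3.01063) → ×s → (-3.51779,2.91655) → (-3.52,2.92)

Cross-section at z=1.25: (-4.67,1.61) (-3.27,-2.49) (0.92,-4.03) (4.87,-0.17) (1.76,2.21) (-3.52,2.92)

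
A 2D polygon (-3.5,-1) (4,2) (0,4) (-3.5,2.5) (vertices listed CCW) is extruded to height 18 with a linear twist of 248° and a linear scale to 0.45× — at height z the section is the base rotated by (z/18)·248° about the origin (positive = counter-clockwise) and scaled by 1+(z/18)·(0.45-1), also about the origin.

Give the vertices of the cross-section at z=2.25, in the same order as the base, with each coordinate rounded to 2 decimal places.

Cross-section at z=2.25: (-2.31,-2.48) (2.23,3.51) (-1.92,3.19) (-3.99,0.32)

t = z/height = 2.25/18 = 0.125
s = 1 + (scale-1)·z/height = 1 + (0.45-1)·2.25/18 = 0.931250
θ = twist·z/height = 248°·2.25/18 = 31.0000° = 0.541052 rad
cos θ = 0.857167, sin θ = 0.515038 (intermediates below are computed at full precision and shown rounded to 5 d.p.)
v1: (-3.5,-1) → rotate → (-2.48505,-2.65980) → ×s → (-2.31420,-2.47694) → (-2.31,-2.48)
v2: (4,2) → rotate → (2.39859,3.77449) → ×s → (2.23369,3.51499) → (2.23,3.51)
v3: (0,4) → rotate → (-2.06015,3.42867) → ×s → (-1.91852,3.19295) → (-1.92,3.19)
v4: (-3.5,2.5) → rotate → (-4.28768,0.34028) → ×s → (-3.99290,0.31689) → (-3.99,0.32)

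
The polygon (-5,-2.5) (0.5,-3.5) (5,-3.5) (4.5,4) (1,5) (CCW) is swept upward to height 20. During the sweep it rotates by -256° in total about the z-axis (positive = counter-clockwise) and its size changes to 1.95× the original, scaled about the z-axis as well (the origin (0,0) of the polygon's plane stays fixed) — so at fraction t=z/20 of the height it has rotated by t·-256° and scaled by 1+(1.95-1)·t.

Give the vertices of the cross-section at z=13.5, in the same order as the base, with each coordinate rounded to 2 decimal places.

t = z/height = 13.5/20 = 0.675
s = 1 + (scale-1)·z/height = 1 + (1.95-1)·13.5/20 = 1.641250
θ = twist·z/height = -256°·13.5/20 = -172.8000° = -3.015929 rad
cos θ = -0.992115, sin θ = -0.125333 (intermediates below are computed at full precision and shown rounded to 5 d.p.)
v1: (-5,-2.5) → rotate → (4.64724,3.10695) → ×s → (7.62728,5.09929) → (7.63,5.10)
v2: (0.5,-3.5) → rotate → (-0.93472,3.40973) → ×s → (-1.53412,5.59623) → (-1.53,5.60)
v3: (5,-3.5) → rotate → (-5.39924,2.84574) → ×s → (-8.86150,4.67056) → (-8.86,4.67)
v4: (4.5,4) → rotate → (-3.96318,-4.53246) → ×s → (-6.50457,-7.43890) → (-6.50,-7.44)
v5: (1,5) → rotate → (-0.36545,-5.08591) → ×s → (-0.59979,-8.34724) → (-0.60,-8.35)

Cross-section at z=13.5: (7.63,5.10) (-1.53,5.60) (-8.86,4.67) (-6.50,-7.44) (-0.60,-8.35)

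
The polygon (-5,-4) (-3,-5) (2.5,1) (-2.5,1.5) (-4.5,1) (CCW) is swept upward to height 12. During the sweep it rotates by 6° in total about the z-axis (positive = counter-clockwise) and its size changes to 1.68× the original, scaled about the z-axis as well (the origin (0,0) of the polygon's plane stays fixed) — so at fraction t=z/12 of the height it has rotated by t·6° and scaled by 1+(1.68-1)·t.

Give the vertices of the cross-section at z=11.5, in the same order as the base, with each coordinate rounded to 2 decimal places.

Cross-section at z=11.5: (-7.55,-7.40) (-4.10,-8.71) (3.94,2.06) (-4.36,2.05) (-7.56,0.90)

t = z/height = 11.5/12 = 0.958333
s = 1 + (scale-1)·z/height = 1 + (1.68-1)·11.5/12 = 1.651667
θ = twist·z/height = 6°·11.5/12 = 5.7500° = 0.100356 rad
cos θ = 0.994969, sin θ = 0.100188 (intermediates below are computed at full precision and shown rounded to 5 d.p.)
v1: (-5,-4) → rotate → (-4.57409,-4.48081) → ×s → (-7.55487,-7.40081) → (-7.55,-7.40)
v2: (-3,-5) → rotate → (-2.48397,-5.27541) → ×s → (-4.10268,-8.71321) → (-4.10,-8.71)
v3: (2.5,1) → rotate → (2.38723,1.24544) → ×s → (3.94291,2.05705) → (3.94,2.06)
v4: (-2.5,1.5) → rotate → (-2.63770,1.24198) → ×s → (-4.35661,2.05134) → (-4.36,2.05)
v5: (-4.5,1) → rotate → (-4.57755,0.54412) → ×s → (-7.56058,0.89871) → (-7.56,0.90)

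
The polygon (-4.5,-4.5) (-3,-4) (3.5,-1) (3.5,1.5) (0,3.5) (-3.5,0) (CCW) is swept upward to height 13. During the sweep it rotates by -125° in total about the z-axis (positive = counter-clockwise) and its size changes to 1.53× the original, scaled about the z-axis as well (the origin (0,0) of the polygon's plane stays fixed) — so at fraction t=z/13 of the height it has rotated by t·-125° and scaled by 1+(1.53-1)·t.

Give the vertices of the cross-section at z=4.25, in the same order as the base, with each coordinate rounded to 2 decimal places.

Cross-section at z=4.25: (-7.45,-0.54) (-5.73,-1.25) (2.34,-3.57) (4.26,-1.36) (2.69,3.11) (-3.11,2.69)

t = z/height = 4.25/13 = 0.326923
s = 1 + (scale-1)·z/height = 1 + (1.53-1)·4.25/13 = 1.173269
θ = twist·z/height = -125°·4.25/13 = -40.8654° = -0.713236 rad
cos θ = 0.756249, sin θ = -0.654284 (intermediates below are computed at full precision and shown rounded to 5 d.p.)
v1: (-4.5,-4.5) → rotate → (-6.34740,-0.45884) → ×s → (-7.44721,-0.53834) → (-7.45,-0.54)
v2: (-3,-4) → rotate → (-4.88588,-1.06214) → ×s → (-5.73246,-1.24618) → (-5.73,-1.25)
v3: (3.5,-1) → rotate → (1.99259,-3.04624) → ×s → (2.33784,-3.57406) → (2.34,-3.57)
v4: (3.5,1.5) → rotate → (3.62830,-1.15562) → ×s → (4.25697,-1.35585) → (4.26,-1.36)
v5: (0,3.5) → rotate → (2.28999,2.64687) → ×s → (2.68678,3.10549) → (2.69,3.11)
v6: (-3.5,0) → rotate → (-2.64687,2.28999) → ×s → (-3.10549,2.68678) → (-3.11,2.69)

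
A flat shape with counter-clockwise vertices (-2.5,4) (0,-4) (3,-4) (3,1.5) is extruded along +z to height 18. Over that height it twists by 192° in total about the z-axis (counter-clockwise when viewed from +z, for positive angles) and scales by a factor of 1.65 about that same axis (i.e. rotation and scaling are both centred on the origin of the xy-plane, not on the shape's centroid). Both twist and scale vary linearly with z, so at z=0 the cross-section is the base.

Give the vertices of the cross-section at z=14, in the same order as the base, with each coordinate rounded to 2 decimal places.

t = z/height = 14/18 = 0.777778
s = 1 + (scale-1)·z/height = 1 + (1.65-1)·14/18 = 1.505556
θ = twist·z/height = 192°·14/18 = 149.3333° = 2.606358 rad
cos θ = -0.860149, sin θ = 0.510043 (intermediates below are computed at full precision and shown rounded to 5 d.p.)
v1: (-2.5,4) → rotate → (0.11020,-4.71570) → ×s → (0.16592,-7.09975) → (0.17,-7.10)
v2: (0,-4) → rotate → (2.04017,3.44060) → ×s → (3.07159,5.18001) → (3.07,5.18)
v3: (3,-4) → rotate → (-0.54028,4.97072) → ×s → (-0.81342,7.48370) → (-0.81,7.48)
v4: (3,1.5) → rotate → (-3.34551,0.23990) → ×s → (-5.03685,0.36119) → (-5.04,0.36)

Cross-section at z=14: (0.17,-7.10) (3.07,5.18) (-0.81,7.48) (-5.04,0.36)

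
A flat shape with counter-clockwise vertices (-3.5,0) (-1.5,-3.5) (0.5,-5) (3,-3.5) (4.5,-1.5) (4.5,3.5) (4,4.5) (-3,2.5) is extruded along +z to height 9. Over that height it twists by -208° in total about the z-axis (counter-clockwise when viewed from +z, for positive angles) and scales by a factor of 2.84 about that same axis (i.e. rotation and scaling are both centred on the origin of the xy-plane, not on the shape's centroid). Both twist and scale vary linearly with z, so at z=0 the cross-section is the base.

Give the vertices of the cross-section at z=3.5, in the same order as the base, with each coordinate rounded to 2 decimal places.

Cross-section at z=3.5: (-0.95,5.93) (-6.34,1.59) (-8.33,-2.21) (-5.11,-6.03) (-1.32,-8.03) (7.15,-6.67) (8.71,-5.55) (3.42,5.76)

t = z/height = 3.5/9 = 0.388889
s = 1 + (scale-1)·z/height = 1 + (2.84-1)·3.5/9 = 1.715556
θ = twist·z/height = -208°·3.5/9 = -80.8889° = -1.411777 rad
cos θ = 0.158350, sin θ = -0.987383 (intermediates below are computed at full precision and shown rounded to 5 d.p.)
v1: (-3.5,0) → rotate → (-0.55422,3.45584) → ×s → (-0.95080,5.92869) → (-0.95,5.93)
v2: (-1.5,-3.5) → rotate → (-3.69337,0.92685) → ×s → (-6.33617,1.59006) → (-6.34,1.59)
v3: (0.5,-5) → rotate → (-4.85774,-1.28544) → ×s → (-8.33372,-2.20524) → (-8.33,-2.21)
v4: (3,-3.5) → rotate → (-2.98079,-3.51637) → ×s → (-5.11371,-6.03253) → (-5.11,-6.03)
v5: (4.5,-1.5) → rotate → (-0.76850,-4.68075) → ×s → (-1.31841,-8.03008) → (-1.32,-8.03)
v6: (4.5,3.5) → rotate → (4.16841,-3.88900) → ×s → (7.15115,-6.67180) → (7.15,-6.67)
v7: (4,4.5) → rotate → (5.07662,-3.23696) → ×s → (8.70923,-5.55318) → (8.71,-5.55)
v8: (-3,2.5) → rotate → (1.99341,3.35802) → ×s → (3.41980,5.76088) → (3.42,5.76)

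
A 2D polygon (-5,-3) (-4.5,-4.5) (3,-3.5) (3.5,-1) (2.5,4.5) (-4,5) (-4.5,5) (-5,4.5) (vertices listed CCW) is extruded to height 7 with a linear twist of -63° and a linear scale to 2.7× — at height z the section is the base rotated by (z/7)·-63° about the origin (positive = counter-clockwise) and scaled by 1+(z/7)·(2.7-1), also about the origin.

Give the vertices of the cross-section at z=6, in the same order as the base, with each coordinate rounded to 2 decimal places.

Cross-section at z=6: (-13.18,5.61) (-15.44,2.45) (-2.62,-11.02) (3.07,-8.40) (12.56,1.53) (4.16,15.17) (3.44,16.17) (1.72,16.44)

t = z/height = 6/7 = 0.857143
s = 1 + (scale-1)·z/height = 1 + (2.7-1)·6/7 = 2.457143
θ = twist·z/height = -63°·6/7 = -54.0000° = -0.942478 rad
cos θ = 0.587785, sin θ = -0.809017 (intermediates below are computed at full precision and shown rounded to 5 d.p.)
v1: (-5,-3) → rotate → (-5.36598,2.28173) → ×s → (-13.18497,5.60653) → (-13.18,5.61)
v2: (-4.5,-4.5) → rotate → (-6.28561,0.99554) → ×s → (-15.44464,2.44619) → (-15.44,2.45)
v3: (3,-3.5) → rotate → (-1.06820,-4.48430) → ×s → (-2.62473,-11.01856) → (-2.62,-11.02)
v4: (3.5,-1) → rotate → (1.24823,-3.41934) → ×s → (3.06708,-8.40182) → (3.07,-8.40)
v5: (2.5,4.5) → rotate → (5.11004,0.62249) → ×s → (12.55610,1.52955) → (12.56,1.53)
v6: (-4,5) → rotate → (1.69394,6.17499) → ×s → (4.16226,15.17284) → (4.16,15.17)
v7: (-4.5,5) → rotate → (1.40005,6.57950) → ×s → (3.44013,16.16678) → (3.44,16.17)
v8: (-5,4.5) → rotate → (0.70165,6.69012) → ×s → (1.72405,16.43858) → (1.72,16.44)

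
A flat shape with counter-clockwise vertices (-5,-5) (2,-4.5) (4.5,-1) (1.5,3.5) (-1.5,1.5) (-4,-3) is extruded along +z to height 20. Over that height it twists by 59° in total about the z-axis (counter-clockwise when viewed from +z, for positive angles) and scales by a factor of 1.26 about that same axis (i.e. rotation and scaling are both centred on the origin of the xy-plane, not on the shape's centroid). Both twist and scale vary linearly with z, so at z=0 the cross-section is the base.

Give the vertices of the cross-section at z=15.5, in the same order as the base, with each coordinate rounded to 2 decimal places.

Cross-section at z=15.5: (0.11,-8.50) (5.55,-2.05) (4.63,3.03) (-1.75,4.23) (-2.55,-0.03) (-0.77,-5.96)

t = z/height = 15.5/20 = 0.775
s = 1 + (scale-1)·z/height = 1 + (1.26-1)·15.5/20 = 1.201500
θ = twist·z/height = 59°·15.5/20 = 45.7250° = 0.798052 rad
cos θ = 0.698103, sin θ = 0.715997 (intermediates below are computed at full precision and shown rounded to 5 d.p.)
v1: (-5,-5) → rotate → (0.08947,-7.07050) → ×s → (0.10750,-8.49521) → (0.11,-8.50)
v2: (2,-4.5) → rotate → (4.61819,-1.70947) → ×s → (5.54876,-2.05393) → (5.55,-2.05)
v3: (4.5,-1) → rotate → (3.85746,2.52389) → ×s → (4.63474,3.03245) → (4.63,3.03)
v4: (1.5,3.5) → rotate → (-1.45884,3.51736) → ×s → (-1.75279,4.22610) → (-1.75,4.23)
v5: (-1.5,1.5) → rotate → (-2.12115,-0.02684) → ×s → (-2.54856,-0.03225) → (-2.55,-0.03)
v6: (-4,-3) → rotate → (-0.64442,-4.95830) → ×s → (-0.77427,-5.95740) → (-0.77,-5.96)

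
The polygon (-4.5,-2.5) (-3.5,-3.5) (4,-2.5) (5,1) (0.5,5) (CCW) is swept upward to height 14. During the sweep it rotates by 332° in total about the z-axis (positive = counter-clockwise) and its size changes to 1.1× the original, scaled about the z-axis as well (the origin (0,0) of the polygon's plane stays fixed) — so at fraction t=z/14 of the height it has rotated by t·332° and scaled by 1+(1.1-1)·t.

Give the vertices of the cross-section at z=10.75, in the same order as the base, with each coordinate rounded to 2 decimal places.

Cross-section at z=10.75: (-1.34,5.38) (-2.66,4.62) (-3.72,-3.46) (-0.36,-5.48) (5.06,-1.92)

t = z/height = 10.75/14 = 0.767857
s = 1 + (scale-1)·z/height = 1 + (1.1-1)·10.75/14 = 1.076786
θ = twist·z/height = 332°·10.75/14 = 254.9286° = 4.449343 rad
cos θ = -0.260023, sin θ = -0.965602 (intermediates below are computed at full precision and shown rounded to 5 d.p.)
v1: (-4.5,-2.5) → rotate → (-1.24390,4.99527) → ×s → (-1.33942,5.37883) → (-1.34,5.38)
v2: (-3.5,-3.5) → rotate → (-2.46953,4.28969) → ×s → (-2.65915,4.61908) → (-2.66,4.62)
v3: (4,-2.5) → rotate → (-3.45410,-3.21235) → ×s → (-3.71932,-3.45901) → (-3.72,-3.46)
v4: (5,1) → rotate → (-0.33451,-5.08804) → ×s → (-0.36020,-5.47872) → (-0.36,-5.48)
v5: (0.5,5) → rotate → (4.69800,-1.78292) → ×s → (5.05874,-1.91982) → (5.06,-1.92)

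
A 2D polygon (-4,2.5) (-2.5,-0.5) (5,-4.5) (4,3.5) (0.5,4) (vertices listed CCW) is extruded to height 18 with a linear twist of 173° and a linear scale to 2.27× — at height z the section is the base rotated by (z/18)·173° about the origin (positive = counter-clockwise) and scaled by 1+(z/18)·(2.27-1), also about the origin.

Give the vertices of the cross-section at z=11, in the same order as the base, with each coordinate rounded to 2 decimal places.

Cross-section at z=11: (-2.35,-8.04) (2.06,-4.03) (5.29,10.71) (-7.91,5.15) (-7.08,-1.07)

t = z/height = 11/18 = 0.611111
s = 1 + (scale-1)·z/height = 1 + (2.27-1)·11/18 = 1.776111
θ = twist·z/height = 173°·11/18 = 105.7222° = 1.845201 rad
cos θ = -0.270974, sin θ = 0.962587 (intermediates below are computed at full precision and shown rounded to 5 d.p.)
v1: (-4,2.5) → rotate → (-1.32257,-4.52778) → ×s → (-2.34903,-8.04184) → (-2.35,-8.04)
v2: (-2.5,-0.5) → rotate → (1.15873,-2.27098) → ×s → (2.05803,-4.03351) → (2.06,-4.03)
v3: (5,-4.5) → rotate → (2.97677,6.03232) → ×s → (5.28708,10.71406) → (5.29,10.71)
v4: (4,3.5) → rotate → (-4.45295,2.90194) → ×s → (-7.90893,5.15417) → (-7.91,5.15)
v5: (0.5,4) → rotate → (-3.98583,-0.60260) → ×s → (-7.07928,-1.07029) → (-7.08,-1.07)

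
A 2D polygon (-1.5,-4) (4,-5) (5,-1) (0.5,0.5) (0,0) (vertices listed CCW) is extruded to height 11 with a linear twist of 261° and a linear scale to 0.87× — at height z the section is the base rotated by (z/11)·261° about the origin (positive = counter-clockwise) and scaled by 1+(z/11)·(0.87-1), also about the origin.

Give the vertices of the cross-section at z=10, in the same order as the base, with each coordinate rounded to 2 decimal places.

t = z/height = 10/11 = 0.909091
s = 1 + (scale-1)·z/height = 1 + (0.87-1)·10/11 = 0.881818
θ = twist·z/height = 261°·10/11 = 237.2727° = 4.141190 rad
cos θ = -0.540641, sin θ = -0.841254 (intermediates below are computed at full precision and shown rounded to 5 d.p.)
v1: (-1.5,-4) → rotate → (-2.55405,3.42444) → ×s → (-2.25221,3.01974) → (-2.25,3.02)
v2: (4,-5) → rotate → (-6.36883,-0.66181) → ×s → (-5.61615,-0.58360) → (-5.62,-0.58)
v3: (5,-1) → rotate → (-3.54446,-3.66563) → ×s → (-3.12557,-3.23242) → (-3.13,-3.23)
v4: (0.5,0.5) → rotate → (0.15031,-0.69095) → ×s → (0.13254,-0.60929) → (0.13,-0.61)
v5: (0,0) → rotate → (0.00000,0.00000) → ×s → (0.00000,0.00000) → (0.00,0.00)

Cross-section at z=10: (-2.25,3.02) (-5.62,-0.58) (-3.13,-3.23) (0.13,-0.61) (0.00,0.00)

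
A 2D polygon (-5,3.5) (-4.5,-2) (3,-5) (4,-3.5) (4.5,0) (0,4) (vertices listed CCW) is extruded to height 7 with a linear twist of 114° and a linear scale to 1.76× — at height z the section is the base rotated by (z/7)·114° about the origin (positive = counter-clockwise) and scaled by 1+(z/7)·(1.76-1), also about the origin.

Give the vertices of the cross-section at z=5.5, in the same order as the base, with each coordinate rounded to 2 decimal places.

t = z/height = 5.5/7 = 0.785714
s = 1 + (scale-1)·z/height = 1 + (1.76-1)·5.5/7 = 1.597143
θ = twist·z/height = 114°·5.5/7 = 89.5714° = 1.563316 rad
cos θ = 0.007480, sin θ = 0.999972 (intermediates below are computed at full precision and shown rounded to 5 d.p.)
v1: (-5,3.5) → rotate → (-3.53730,-4.97368) → ×s → (-5.64958,-7.94368) → (-5.65,-7.94)
v2: (-4.5,-2) → rotate → (1.96628,-4.51483) → ×s → (3.14044,-7.21083) → (3.14,-7.21)
v3: (3,-5) → rotate → (5.02230,2.96252) → ×s → (8.02133,4.73156) → (8.02,4.73)
v4: (4,-3.5) → rotate → (3.52982,3.97371) → ×s → (5.63763,6.34658) → (5.64,6.35)
v5: (4.5,0) → rotate → (0.03366,4.49987) → ×s → (0.05376,7.18694) → (0.05,7.19)
v6: (0,4) → rotate → (-3.99989,0.02992) → ×s → (-6.38839,0.04779) → (-6.39,0.05)

Cross-section at z=5.5: (-5.65,-7.94) (3.14,-7.21) (8.02,4.73) (5.64,6.35) (0.05,7.19) (-6.39,0.05)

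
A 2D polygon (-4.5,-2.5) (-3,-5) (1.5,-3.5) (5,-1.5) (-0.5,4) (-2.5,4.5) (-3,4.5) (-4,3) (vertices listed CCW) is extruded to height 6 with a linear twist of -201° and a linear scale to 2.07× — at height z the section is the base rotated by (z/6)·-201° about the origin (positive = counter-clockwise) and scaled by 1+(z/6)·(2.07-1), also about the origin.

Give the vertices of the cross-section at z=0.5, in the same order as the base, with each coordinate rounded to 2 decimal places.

Cross-section at z=0.5: (-5.48,-1.19) (-4.70,-4.27) (0.47,-4.12) (4.74,-3.13) (0.73,4.33) (-1.19,5.48) (-1.72,5.63) (-3.23,4.38)

t = z/height = 0.5/6 = 0.0833333
s = 1 + (scale-1)·z/height = 1 + (2.07-1)·0.5/6 = 1.089167
θ = twist·z/height = -201°·0.5/6 = -16.7500° = -0.292343 rad
cos θ = 0.957571, sin θ = -0.288196 (intermediates below are computed at full precision and shown rounded to 5 d.p.)
v1: (-4.5,-2.5) → rotate → (-5.02956,-1.09705) → ×s → (-5.47803,-1.19487) → (-5.48,-1.19)
v2: (-3,-5) → rotate → (-4.31370,-3.92327) → ×s → (-4.69833,-4.27309) → (-4.70,-4.27)
v3: (1.5,-3.5) → rotate → (0.42767,-3.78379) → ×s → (0.46580,-4.12118) → (0.47,-4.12)
v4: (5,-1.5) → rotate → (4.35556,-2.87734) → ×s → (4.74393,-3.13390) → (4.74,-3.13)
v5: (-0.5,4) → rotate → (0.67400,3.97438) → ×s → (0.73410,4.32877) → (0.73,4.33)
v6: (-2.5,4.5) → rotate → (-1.09705,5.02956) → ×s → (-1.19487,5.47803) → (-1.19,5.48)
v7: (-3,4.5) → rotate → (-1.57583,5.17366) → ×s → (-1.71634,5.63498) → (-1.72,5.63)
v8: (-4,3) → rotate → (-2.96570,4.02550) → ×s → (-3.23014,4.38444) → (-3.23,4.38)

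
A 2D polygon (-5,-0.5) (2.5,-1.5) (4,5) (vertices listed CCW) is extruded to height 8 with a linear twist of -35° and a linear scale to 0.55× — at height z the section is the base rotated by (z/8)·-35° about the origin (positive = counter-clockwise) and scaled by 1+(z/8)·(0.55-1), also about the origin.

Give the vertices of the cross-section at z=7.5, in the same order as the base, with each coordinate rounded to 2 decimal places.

t = z/height = 7.5/8 = 0.9375
s = 1 + (scale-1)·z/height = 1 + (0.55-1)·7.5/8 = 0.578125
θ = twist·z/height = -35°·7.5/8 = -32.8125° = -0.572686 rad
cos θ = 0.840448, sin θ = -0.541892 (intermediates below are computed at full precision and shown rounded to 5 d.p.)
v1: (-5,-0.5) → rotate → (-4.47319,2.28923) → ×s → (-2.58606,1.32346) → (-2.59,1.32)
v2: (2.5,-1.5) → rotate → (1.28828,-2.61540) → ×s → (0.74479,-1.51203) → (0.74,-1.51)
v3: (4,5) → rotate → (6.07125,2.03468) → ×s → (3.50994,1.17630) → (3.51,1.18)

Cross-section at z=7.5: (-2.59,1.32) (0.74,-1.51) (3.51,1.18)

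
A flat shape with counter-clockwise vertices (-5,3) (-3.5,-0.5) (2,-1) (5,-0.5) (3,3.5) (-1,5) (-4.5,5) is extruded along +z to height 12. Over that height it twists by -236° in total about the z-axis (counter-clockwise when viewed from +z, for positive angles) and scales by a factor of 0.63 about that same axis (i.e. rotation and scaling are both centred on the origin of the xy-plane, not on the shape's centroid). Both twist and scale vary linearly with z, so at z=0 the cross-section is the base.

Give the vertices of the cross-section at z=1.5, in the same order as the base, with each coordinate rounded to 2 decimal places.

t = z/height = 1.5/12 = 0.125
s = 1 + (scale-1)·z/height = 1 + (0.63-1)·1.5/12 = 0.953750
θ = twist·z/height = -236°·1.5/12 = -29.5000° = -0.514872 rad
cos θ = 0.870356, sin θ = -0.492424 (intermediates below are computed at full precision and shown rounded to 5 d.p.)
v1: (-5,3) → rotate → (-2.87451,5.07318) → ×s → (-2.74156,4.83855) → (-2.74,4.84)
v2: (-3.5,-0.5) → rotate → (-3.29246,1.28830) → ×s → (-3.14018,1.22872) → (-3.14,1.23)
v3: (2,-1) → rotate → (1.24829,-1.85520) → ×s → (1.19055,-1.76940) → (1.19,-1.77)
v4: (5,-0.5) → rotate → (4.10557,-2.89730) → ×s → (3.91568,-2.76330) → (3.92,-2.76)
v5: (3,3.5) → rotate → (4.33455,1.56897) → ×s → (4.13408,1.49641) → (4.13,1.50)
v6: (-1,5) → rotate → (1.59176,4.84420) → ×s → (1.51814,4.62016) → (1.52,4.62)
v7: (-4.5,5) → rotate → (-1.45448,6.56768) → ×s → (-1.38721,6.26393) → (-1.39,6.26)

Cross-section at z=1.5: (-2.74,4.84) (-3.14,1.23) (1.19,-1.77) (3.92,-2.76) (4.13,1.50) (1.52,4.62) (-1.39,6.26)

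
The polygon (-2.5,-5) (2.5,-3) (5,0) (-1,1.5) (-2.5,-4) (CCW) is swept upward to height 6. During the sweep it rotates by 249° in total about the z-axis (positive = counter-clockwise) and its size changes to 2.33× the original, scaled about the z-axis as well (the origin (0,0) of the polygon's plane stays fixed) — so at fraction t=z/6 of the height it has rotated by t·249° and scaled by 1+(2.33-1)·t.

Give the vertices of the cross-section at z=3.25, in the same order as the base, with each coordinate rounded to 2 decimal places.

Cross-section at z=3.25: (9.13,3.02) (0.62,6.69) (-6.07,6.10) (-0.61,-3.04) (7.91,1.81)

t = z/height = 3.25/6 = 0.541667
s = 1 + (scale-1)·z/height = 1 + (2.33-1)·3.25/6 = 1.720417
θ = twist·z/height = 249°·3.25/6 = 134.8750° = 2.354013 rad
cos θ = -0.705562, sin θ = 0.708648 (intermediates below are computed at full precision and shown rounded to 5 d.p.)
v1: (-2.5,-5) → rotate → (5.30714,1.75619) → ×s → (9.13050,3.02138) → (9.13,3.02)
v2: (2.5,-3) → rotate → (0.36204,3.88831) → ×s → (0.62285,6.68951) → (0.62,6.69)
v3: (5,0) → rotate → (-3.52781,3.54324) → ×s → (-6.06931,6.09585) → (-6.07,6.10)
v4: (-1,1.5) → rotate → (-0.35741,-1.76699) → ×s → (-0.61489,-3.03996) → (-0.61,-3.04)
v5: (-2.5,-4) → rotate → (4.59850,1.05063) → ×s → (7.91133,1.80752) → (7.91,1.81)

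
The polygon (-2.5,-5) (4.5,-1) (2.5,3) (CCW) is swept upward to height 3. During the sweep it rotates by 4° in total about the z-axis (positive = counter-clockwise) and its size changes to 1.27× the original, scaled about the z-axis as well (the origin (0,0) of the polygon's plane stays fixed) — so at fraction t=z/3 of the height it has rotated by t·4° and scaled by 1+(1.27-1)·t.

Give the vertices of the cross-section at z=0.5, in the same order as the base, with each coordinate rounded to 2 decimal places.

Cross-section at z=0.5: (-2.55,-5.26) (4.71,-0.99) (2.58,3.17)

t = z/height = 0.5/3 = 0.166667
s = 1 + (scale-1)·z/height = 1 + (1.27-1)·0.5/3 = 1.045000
θ = twist·z/height = 4°·0.5/3 = 0.6667° = 0.011636 rad
cos θ = 0.999932, sin θ = 0.011635 (intermediates below are computed at full precision and shown rounded to 5 d.p.)
v1: (-2.5,-5) → rotate → (-2.44165,-5.02875) → ×s → (-2.55153,-5.25504) → (-2.55,-5.26)
v2: (4.5,-1) → rotate → (4.51133,-0.94757) → ×s → (4.71434,-0.99021) → (4.71,-0.99)
v3: (2.5,3) → rotate → (2.46492,3.02889) → ×s → (2.57585,3.16518) → (2.58,3.17)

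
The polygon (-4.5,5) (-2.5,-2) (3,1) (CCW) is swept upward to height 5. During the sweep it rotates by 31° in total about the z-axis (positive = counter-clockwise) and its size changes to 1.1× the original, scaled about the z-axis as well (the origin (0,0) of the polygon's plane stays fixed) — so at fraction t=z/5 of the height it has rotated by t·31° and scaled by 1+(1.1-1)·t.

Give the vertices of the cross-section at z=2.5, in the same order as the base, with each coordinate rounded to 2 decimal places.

t = z/height = 2.5/5 = 0.5
s = 1 + (scale-1)·z/height = 1 + (1.1-1)·2.5/5 = 1.050000
θ = twist·z/height = 31°·2.5/5 = 15.5000° = 0.270526 rad
cos θ = 0.963630, sin θ = 0.267238 (intermediates below are computed at full precision and shown rounded to 5 d.p.)
v1: (-4.5,5) → rotate → (-5.67253,3.61558) → ×s → (-5.95616,3.79636) → (-5.96,3.80)
v2: (-2.5,-2) → rotate → (-1.87460,-2.59536) → ×s → (-1.96833,-2.72512) → (-1.97,-2.73)
v3: (3,1) → rotate → (2.62365,1.76535) → ×s → (2.75484,1.85361) → (2.75,1.85)

Cross-section at z=2.5: (-5.96,3.80) (-1.97,-2.73) (2.75,1.85)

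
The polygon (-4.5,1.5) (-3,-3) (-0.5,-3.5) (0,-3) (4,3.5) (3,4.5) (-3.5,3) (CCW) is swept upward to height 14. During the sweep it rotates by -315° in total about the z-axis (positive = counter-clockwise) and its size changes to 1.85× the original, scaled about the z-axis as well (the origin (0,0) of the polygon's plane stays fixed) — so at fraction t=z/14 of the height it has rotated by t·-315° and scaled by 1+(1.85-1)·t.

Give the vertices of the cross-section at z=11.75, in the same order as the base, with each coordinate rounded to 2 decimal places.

t = z/height = 11.75/14 = 0.839286
s = 1 + (scale-1)·z/height = 1 + (1.85-1)·11.75/14 = 1.713393
θ = twist·z/height = -315°·11.75/14 = -264.3750° = -4.614214 rad
cos θ = -0.098017, sin θ = 0.995185 (intermediates below are computed at full precision and shown rounded to 5 d.p.)
v1: (-4.5,1.5) → rotate → (-1.05170,-4.62536) → ×s → (-1.80198,-7.92505) → (-1.80,-7.93)
v2: (-3,-3) → rotate → (3.27961,-2.69150) → ×s → (5.61925,-4.61160) → (5.62,-4.61)
v3: (-0.5,-3.5) → rotate → (3.53216,-0.15453) → ×s → (6.05197,-0.26477) → (6.05,-0.26)
v4: (0,-3) → rotate → (2.98555,0.29405) → ×s → (5.11543,0.50383) → (5.12,0.50)
v5: (4,3.5) → rotate → (-3.87522,3.63768) → ×s → (-6.63977,6.23277) → (-6.64,6.23)
v6: (3,4.5) → rotate → (-4.77238,2.54448) → ×s → (-8.17697,4.35969) → (-8.18,4.36)
v7: (-3.5,3) → rotate → (-2.64249,-3.77720) → ×s → (-4.52763,-6.47182) → (-4.53,-6.47)

Cross-section at z=11.75: (-1.80,-7.93) (5.62,-4.61) (6.05,-0.26) (5.12,0.50) (-6.64,6.23) (-8.18,4.36) (-4.53,-6.47)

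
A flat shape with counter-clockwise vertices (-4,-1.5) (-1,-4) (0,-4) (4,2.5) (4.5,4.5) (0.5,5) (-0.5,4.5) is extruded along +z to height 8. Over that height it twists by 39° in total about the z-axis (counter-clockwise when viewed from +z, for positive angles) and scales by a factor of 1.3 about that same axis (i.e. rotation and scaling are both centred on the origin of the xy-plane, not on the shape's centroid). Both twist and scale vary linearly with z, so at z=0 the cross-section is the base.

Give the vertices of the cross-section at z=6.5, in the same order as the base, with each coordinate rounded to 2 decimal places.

Cross-section at z=6.5: (-3.25,-4.20) (1.55,-4.89) (2.61,-4.23) (2.60,5.26) (1.82,7.70) (-2.74,5.62) (-3.47,4.44)

t = z/height = 6.5/8 = 0.8125
s = 1 + (scale-1)·z/height = 1 + (1.3-1)·6.5/8 = 1.243750
θ = twist·z/height = 39°·6.5/8 = 31.6875° = 0.553051 rad
cos θ = 0.850926, sin θ = 0.525286 (intermediates below are computed at full precision and shown rounded to 5 d.p.)
v1: (-4,-1.5) → rotate → (-2.61577,-3.37753) → ×s → (-3.25337,-4.20081) → (-3.25,-4.20)
v2: (-1,-4) → rotate → (1.25022,-3.92899) → ×s → (1.55496,-4.88668) → (1.55,-4.89)
v3: (0,-4) → rotate → (2.10114,-3.40370) → ×s → (2.61330,-4.23336) → (2.61,-4.23)
v4: (4,2.5) → rotate → (2.09049,4.22846) → ×s → (2.60004,5.25915) → (2.60,5.26)
v5: (4.5,4.5) → rotate → (1.46538,6.19295) → ×s → (1.82256,7.70249) → (1.82,7.70)
v6: (0.5,5) → rotate → (-2.20097,4.51727) → ×s → (-2.73745,5.61836) → (-2.74,5.62)
v7: (-0.5,4.5) → rotate → (-2.78925,3.56652) → ×s → (-3.46913,4.43586) → (-3.47,4.44)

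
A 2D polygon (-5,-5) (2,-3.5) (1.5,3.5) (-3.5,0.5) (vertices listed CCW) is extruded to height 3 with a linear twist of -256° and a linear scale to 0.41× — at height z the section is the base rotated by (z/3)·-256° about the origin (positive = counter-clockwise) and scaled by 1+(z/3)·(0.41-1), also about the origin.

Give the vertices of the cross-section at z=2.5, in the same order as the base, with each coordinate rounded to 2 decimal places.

Cross-section at z=2.5: (3.52,0.73) (0.13,2.05) (-1.61,-1.07) (1.35,-1.19)

t = z/height = 2.5/3 = 0.833333
s = 1 + (scale-1)·z/height = 1 + (0.41-1)·2.5/3 = 0.508333
θ = twist·z/height = -256°·2.5/3 = -213.3333° = -3.723369 rad
cos θ = -0.835488, sin θ = 0.549509 (intermediates below are computed at full precision and shown rounded to 5 d.p.)
v1: (-5,-5) → rotate → (6.92498,1.42989) → ×s → (3.52020,0.72686) → (3.52,0.73)
v2: (2,-3.5) → rotate → (0.25231,4.02323) → ×s → (0.12826,2.04514) → (0.13,2.05)
v3: (1.5,3.5) → rotate → (-3.17651,-2.09994) → ×s → (-1.61473,-1.06747) → (-1.61,-1.07)
v4: (-3.5,0.5) → rotate → (2.64945,-2.34103) → ×s → (1.34681,-1.19002) → (1.35,-1.19)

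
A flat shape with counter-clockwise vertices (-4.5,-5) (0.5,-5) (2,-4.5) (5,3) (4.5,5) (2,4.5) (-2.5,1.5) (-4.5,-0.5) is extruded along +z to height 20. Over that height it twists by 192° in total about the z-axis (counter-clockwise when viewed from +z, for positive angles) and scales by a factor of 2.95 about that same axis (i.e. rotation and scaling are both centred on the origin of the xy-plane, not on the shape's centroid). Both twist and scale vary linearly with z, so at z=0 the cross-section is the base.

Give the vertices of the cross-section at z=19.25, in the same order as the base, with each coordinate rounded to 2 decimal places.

t = z/height = 19.25/20 = 0.9625
s = 1 + (scale-1)·z/height = 1 + (2.95-1)·19.25/20 = 2.876875
θ = twist·z/height = 192°·19.25/20 = 184.8000° = 3.225368 rad
cos θ = -0.996493, sin θ = -0.083678 (intermediates below are computed at full precision and shown rounded to 5 d.p.)
v1: (-4.5,-5) → rotate → (4.06583,5.35901) → ×s → (11.69688,15.41722) → (11.70,15.42)
v2: (0.5,-5) → rotate → (-0.91664,4.94063) → ×s → (-2.63705,14.21356) → (-2.64,14.21)
v3: (2,-4.5) → rotate → (-2.36954,4.31686) → ×s → (-6.81686,12.41907) → (-6.82,12.42)
v4: (5,3) → rotate → (-4.73143,-3.40787) → ×s → (-13.61173,-9.80401) → (-13.61,-9.80)
v5: (4.5,5) → rotate → (-4.06583,-5.35901) → ×s → (-11.69688,-15.41722) → (-11.70,-15.42)
v6: (2,4.5) → rotate → (-1.61644,-4.65157) → ×s → (-4.65028,-13.38200) → (-4.65,-13.38)
v7: (-2.5,1.5) → rotate → (2.61675,-1.28554) → ×s → (7.52806,-3.69835) → (7.53,-3.70)
v8: (-4.5,-0.5) → rotate → (4.44238,0.87480) → ×s → (12.78017,2.51668) → (12.78,2.52)

Cross-section at z=19.25: (11.70,15.42) (-2.64,14.21) (-6.82,12.42) (-13.61,-9.80) (-11.70,-15.42) (-4.65,-13.38) (7.53,-3.70) (12.78,2.52)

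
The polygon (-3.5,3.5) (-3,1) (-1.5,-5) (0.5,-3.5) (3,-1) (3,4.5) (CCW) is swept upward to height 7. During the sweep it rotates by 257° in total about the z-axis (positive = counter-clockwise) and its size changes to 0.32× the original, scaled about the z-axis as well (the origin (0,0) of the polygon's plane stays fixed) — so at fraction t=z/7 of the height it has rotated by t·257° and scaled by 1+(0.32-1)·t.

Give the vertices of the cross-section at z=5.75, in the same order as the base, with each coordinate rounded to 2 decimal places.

Cross-section at z=5.75: (2.12,-0.52) (1.36,0.31) (-0.57,2.23) (-0.99,1.21) (-1.36,-0.31) (-0.11,-2.38)

t = z/height = 5.75/7 = 0.821429
s = 1 + (scale-1)·z/height = 1 + (0.32-1)·5.75/7 = 0.441429
θ = twist·z/height = 257°·5.75/7 = 211.1071° = 3.684515 rad
cos θ = -0.856203, sin θ = -0.516640 (intermediates below are computed at full precision and shown rounded to 5 d.p.)
v1: (-3.5,3.5) → rotate → (4.80495,-1.18847) → ×s → (2.12104,-0.52462) → (2.12,-0.52)
v2: (-3,1) → rotate → (3.08525,0.69372) → ×s → (1.36192,0.30623) → (1.36,0.31)
v3: (-1.5,-5) → rotate → (-1.29890,5.05597) → ×s → (-0.57337,2.23185) → (-0.57,2.23)
v4: (0.5,-3.5) → rotate → (-2.23634,2.73839) → ×s → (-0.98719,1.20880) → (-0.99,1.21)
v5: (3,-1) → rotate → (-3.08525,-0.69372) → ×s → (-1.36192,-0.30623) → (-1.36,-0.31)
v6: (3,4.5) → rotate → (-0.24373,-5.40283) → ×s → (-0.10759,-2.38496) → (-0.11,-2.38)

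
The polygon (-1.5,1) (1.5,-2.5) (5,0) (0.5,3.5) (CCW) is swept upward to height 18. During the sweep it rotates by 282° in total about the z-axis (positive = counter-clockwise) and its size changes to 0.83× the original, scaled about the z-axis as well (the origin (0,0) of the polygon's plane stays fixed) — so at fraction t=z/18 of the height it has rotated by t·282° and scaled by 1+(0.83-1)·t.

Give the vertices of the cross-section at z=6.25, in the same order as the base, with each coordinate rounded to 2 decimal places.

Cross-section at z=6.25: (-0.74,-1.53) (2.14,1.72) (-0.65,4.66) (-3.33,0.01)

t = z/height = 6.25/18 = 0.347222
s = 1 + (scale-1)·z/height = 1 + (0.83-1)·6.25/18 = 0.940972
θ = twist·z/height = 282°·6.25/18 = 97.9167° = 1.708968 rad
cos θ = -0.137733, sin θ = 0.990469 (intermediates below are computed at full precision and shown rounded to 5 d.p.)
v1: (-1.5,1) → rotate → (-0.78387,-1.62344) → ×s → (-0.73760,-1.52761) → (-0.74,-1.53)
v2: (1.5,-2.5) → rotate → (2.26957,1.83004) → ×s → (2.13561,1.72201) → (2.14,1.72)
v3: (5,0) → rotate → (-0.68866,4.95235) → ×s → (-0.64801,4.66002) → (-0.65,4.66)
v4: (0.5,3.5) → rotate → (-3.53551,0.01317) → ×s → (-3.32682,0.01239) → (-3.33,0.01)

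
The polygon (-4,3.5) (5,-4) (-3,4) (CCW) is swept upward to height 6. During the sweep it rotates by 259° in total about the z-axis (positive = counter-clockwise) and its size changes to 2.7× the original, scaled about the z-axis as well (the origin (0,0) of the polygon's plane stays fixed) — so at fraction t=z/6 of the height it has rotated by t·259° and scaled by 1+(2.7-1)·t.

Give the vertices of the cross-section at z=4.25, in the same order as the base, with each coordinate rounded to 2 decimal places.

t = z/height = 4.25/6 = 0.708333
s = 1 + (scale-1)·z/height = 1 + (2.7-1)·4.25/6 = 2.204167
θ = twist·z/height = 259°·4.25/6 = 183.4583° = 3.201952 rad
cos θ = -0.998179, sin θ = -0.060323 (intermediates below are computed at full precision and shown rounded to 5 d.p.)
v1: (-4,3.5) → rotate → (4.20385,-3.25234) → ×s → (9.26598,-7.16869) → (9.27,-7.17)
v2: (5,-4) → rotate → (-5.23219,3.69110) → ×s → (-11.53261,8.13580) → (-11.53,8.14)
v3: (-3,4) → rotate → (3.23583,-3.81175) → ×s → (7.13230,-8.40173) → (7.13,-8.40)

Cross-section at z=4.25: (9.27,-7.17) (-11.53,8.14) (7.13,-8.40)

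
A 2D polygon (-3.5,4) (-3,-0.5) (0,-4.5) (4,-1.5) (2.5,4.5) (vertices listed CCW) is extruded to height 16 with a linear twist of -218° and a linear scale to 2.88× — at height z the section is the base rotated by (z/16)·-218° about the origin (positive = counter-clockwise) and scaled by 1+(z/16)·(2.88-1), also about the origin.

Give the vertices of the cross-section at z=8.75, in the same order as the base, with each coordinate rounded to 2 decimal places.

Cross-section at z=8.75: (10.55,2.24) (2.09,5.81) (-7.97,4.46) (-6.62,-5.60) (5.49,-8.88)

t = z/height = 8.75/16 = 0.546875
s = 1 + (scale-1)·z/height = 1 + (2.88-1)·8.75/16 = 2.028125
θ = twist·z/height = -218°·8.75/16 = -119.2188° = -2.080760 rad
cos θ = -0.488145, sin θ = -0.872762 (intermediates below are computed at full precision and shown rounded to 5 d.p.)
v1: (-3.5,4) → rotate → (5.19956,1.10209) → ×s → (10.54535,2.23517) → (10.55,2.24)
v2: (-3,-0.5) → rotate → (1.02805,2.86236) → ×s → (2.08502,5.80522) → (2.09,5.81)
v3: (0,-4.5) → rotate → (-3.92743,2.19665) → ×s → (-7.96532,4.45509) → (-7.97,4.46)
v4: (4,-1.5) → rotate → (-3.26172,-2.75883) → ×s → (-6.61519,-5.59526) → (-6.62,-5.60)
v5: (2.5,4.5) → rotate → (2.70707,-4.37856) → ×s → (5.49027,-8.88027) → (5.49,-8.88)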